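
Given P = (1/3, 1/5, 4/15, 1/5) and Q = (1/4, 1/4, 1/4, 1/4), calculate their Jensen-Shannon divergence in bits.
0.0085 bits

Jensen-Shannon divergence is:
JSD(P||Q) = 0.5 × D_KL(P||M) + 0.5 × D_KL(Q||M)
where M = 0.5 × (P + Q) is the mixture distribution.

M = 0.5 × (1/3, 1/5, 4/15, 1/5) + 0.5 × (1/4, 1/4, 1/4, 1/4) = (7/24, 9/40, 0.258333, 9/40)

D_KL(P||M) = 0.0085 bits
D_KL(Q||M) = 0.0086 bits

JSD(P||Q) = 0.5 × 0.0085 + 0.5 × 0.0086 = 0.0085 bits

Unlike KL divergence, JSD is symmetric and bounded: 0 ≤ JSD ≤ log(2).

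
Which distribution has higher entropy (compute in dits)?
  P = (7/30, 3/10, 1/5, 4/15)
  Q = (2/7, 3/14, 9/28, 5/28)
P

Computing entropies in dits:
H(P) = 0.5972
H(Q) = 0.5908

Distribution P has higher entropy.

Intuition: The distribution closer to uniform (more spread out) has higher entropy.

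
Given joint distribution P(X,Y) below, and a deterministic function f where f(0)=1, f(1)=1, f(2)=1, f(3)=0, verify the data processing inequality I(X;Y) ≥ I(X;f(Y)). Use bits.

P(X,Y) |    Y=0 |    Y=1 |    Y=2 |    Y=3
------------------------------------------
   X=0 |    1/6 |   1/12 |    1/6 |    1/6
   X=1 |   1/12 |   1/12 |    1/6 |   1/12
I(X;Y) = 0.0207, I(X;f(Y)) = 0.0070, inequality holds: 0.0207 ≥ 0.0070

Data Processing Inequality: For any Markov chain X → Y → Z, we have I(X;Y) ≥ I(X;Z).

Here Z = f(Y) is a deterministic function of Y, forming X → Y → Z.

Original I(X;Y) = 0.0207 bits

After applying f:
P(X,Z) where Z=f(Y):
- P(X,Z=0) = P(X,Y=3)
- P(X,Z=1) = P(X,Y=0) + P(X,Y=1) + P(X,Y=2)

I(X;Z) = I(X;f(Y)) = 0.0070 bits

Verification: 0.0207 ≥ 0.0070 ✓

Information cannot be created by processing; the function f can only lose information about X.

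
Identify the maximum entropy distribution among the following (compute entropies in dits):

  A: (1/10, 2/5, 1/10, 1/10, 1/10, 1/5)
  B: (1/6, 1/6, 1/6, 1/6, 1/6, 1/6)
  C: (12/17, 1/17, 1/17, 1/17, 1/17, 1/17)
B

For a discrete distribution over n outcomes, entropy is maximized by the uniform distribution.

Computing entropies:
H(A) = 0.6990 dits
H(B) = 0.7782 dits
H(C) = 0.4687 dits

The uniform distribution (where all probabilities equal 1/6) achieves the maximum entropy of log_10(6) = 0.7782 dits.

Distribution B has the highest entropy.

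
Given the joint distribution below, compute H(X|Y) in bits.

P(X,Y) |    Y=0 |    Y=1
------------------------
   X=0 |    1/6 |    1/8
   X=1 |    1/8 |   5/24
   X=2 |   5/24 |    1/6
1.5546 bits

Using the chain rule: H(X|Y) = H(X,Y) - H(Y)

First, compute H(X,Y) = 2.5546 bits

Marginal P(Y) = (1/2, 1/2)
H(Y) = 1.0000 bits

H(X|Y) = H(X,Y) - H(Y) = 2.5546 - 1.0000 = 1.5546 bits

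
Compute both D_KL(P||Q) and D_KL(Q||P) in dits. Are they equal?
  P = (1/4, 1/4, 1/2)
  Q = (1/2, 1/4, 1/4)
D_KL(P||Q) = 0.0753, D_KL(Q||P) = 0.0753

KL divergence is not symmetric: D_KL(P||Q) ≠ D_KL(Q||P) in general.

D_KL(P||Q) = 0.0753 dits
D_KL(Q||P) = 0.0753 dits

In this case they happen to be equal (to 4 decimal places).

This asymmetry is why KL divergence is not a true distance metric.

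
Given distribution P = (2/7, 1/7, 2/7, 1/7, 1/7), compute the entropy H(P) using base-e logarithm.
1.5498 nats

Shannon entropy is H(X) = -Σ p(x) log p(x).

For P = (2/7, 1/7, 2/7, 1/7, 1/7):
H = -2/7 × log_e(2/7) -1/7 × log_e(1/7) -2/7 × log_e(2/7) -1/7 × log_e(1/7) -1/7 × log_e(1/7)
H = 1.5498 nats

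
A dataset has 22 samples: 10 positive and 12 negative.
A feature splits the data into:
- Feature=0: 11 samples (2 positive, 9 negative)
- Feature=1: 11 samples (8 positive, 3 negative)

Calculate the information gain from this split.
0.2293 bits

Information Gain = H(Y) - H(Y|Feature)

Before split:
P(positive) = 10/22 = 0.4545
H(Y) = 0.9940 bits

After split:
Feature=0: H = 0.6840 bits (weight = 11/22)
Feature=1: H = 0.8454 bits (weight = 11/22)
H(Y|Feature) = (11/22)×0.6840 + (11/22)×0.8454 = 0.7647 bits

Information Gain = 0.9940 - 0.7647 = 0.2293 bits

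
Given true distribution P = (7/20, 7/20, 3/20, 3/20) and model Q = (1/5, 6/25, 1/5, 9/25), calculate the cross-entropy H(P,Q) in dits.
0.6330 dits

Cross-entropy: H(P,Q) = -Σ p(x) log q(x)

Alternatively: H(P,Q) = H(P) + D_KL(P||Q)
H(P) = 0.5663 dits
D_KL(P||Q) = 0.0666 dits

H(P,Q) = 0.5663 + 0.0666 = 0.6330 dits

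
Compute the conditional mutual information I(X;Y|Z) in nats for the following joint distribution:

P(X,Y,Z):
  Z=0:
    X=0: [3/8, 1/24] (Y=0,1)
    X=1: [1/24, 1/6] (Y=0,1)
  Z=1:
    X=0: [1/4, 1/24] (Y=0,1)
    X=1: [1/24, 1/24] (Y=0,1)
0.1794 nats

Conditional mutual information: I(X;Y|Z) = H(X|Z) + H(Y|Z) - H(X,Y|Z)

H(Z) = 0.6616
H(X,Z) = 1.2580 → H(X|Z) = 0.5965
H(Y,Z) = 1.2580 → H(Y|Z) = 0.5965
H(X,Y,Z) = 1.6751 → H(X,Y|Z) = 1.0135

I(X;Y|Z) = 0.5965 + 0.5965 - 1.0135 = 0.1794 nats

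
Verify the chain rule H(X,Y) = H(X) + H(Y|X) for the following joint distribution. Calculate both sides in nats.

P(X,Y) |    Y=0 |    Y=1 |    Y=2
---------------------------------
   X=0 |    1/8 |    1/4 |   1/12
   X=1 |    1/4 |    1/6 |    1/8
H(X,Y) = 1.7187, H(X) = 0.6897, H(Y|X) = 1.0290 (all in nats)

Chain rule: H(X,Y) = H(X) + H(Y|X)

Left side — joint entropy directly:
H(X,Y) = -Σ p(x,y) log p(x,y) = 1.7187 nats

Right side — compute H(Y|X) from the conditional distributions:
P(X) = (11/24, 13/24), so H(X) = 0.6897 nats
H(Y|X) = Σ_x P(X=x) · H(Y|X=x):
  P(Y|X=0) = (3/11, 6/11, 2/11), H(Y|X=0) = 0.9949, weight P(X=0) = 11/24
  P(Y|X=1) = (6/13, 4/13, 3/13), H(Y|X=1) = 1.0579, weight P(X=1) = 13/24
H(Y|X) = 1.0290 nats

H(X) + H(Y|X) = 0.6897 + 1.0290 = 1.7187 nats

Both sides equal 1.7187 nats. ✓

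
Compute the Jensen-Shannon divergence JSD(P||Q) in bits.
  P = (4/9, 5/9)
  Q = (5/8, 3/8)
0.0238 bits

Jensen-Shannon divergence is:
JSD(P||Q) = 0.5 × D_KL(P||M) + 0.5 × D_KL(Q||M)
where M = 0.5 × (P + Q) is the mixture distribution.

M = 0.5 × (4/9, 5/9) + 0.5 × (5/8, 3/8) = (0.534722, 0.465278)

D_KL(P||M) = 0.0236 bits
D_KL(Q||M) = 0.0240 bits

JSD(P||Q) = 0.5 × 0.0236 + 0.5 × 0.0240 = 0.0238 bits

Unlike KL divergence, JSD is symmetric and bounded: 0 ≤ JSD ≤ log(2).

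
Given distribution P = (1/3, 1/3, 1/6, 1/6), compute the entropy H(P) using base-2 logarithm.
1.9183 bits

Shannon entropy is H(X) = -Σ p(x) log p(x).

For P = (1/3, 1/3, 1/6, 1/6):
H = -1/3 × log_2(1/3) -1/3 × log_2(1/3) -1/6 × log_2(1/6) -1/6 × log_2(1/6)
H = 1.9183 bits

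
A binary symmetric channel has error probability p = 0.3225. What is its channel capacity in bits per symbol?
0.0929 bits

For a binary symmetric channel (BSC) with error probability p:
Capacity C = 1 - H(p) bits per symbol

where H(p) = -p log₂(p) - (1-p) log₂(1-p) is the binary entropy function.

H(0.3225) = 0.9071 bits
C = 1 - 0.9071 = 0.0929 bits per symbol

This means we can reliably transmit up to 0.0929 bits of information per channel use.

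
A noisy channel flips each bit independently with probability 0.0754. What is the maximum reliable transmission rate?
0.6142 bits

For a binary symmetric channel (BSC) with error probability p:
Capacity C = 1 - H(p) bits per symbol

where H(p) = -p log₂(p) - (1-p) log₂(1-p) is the binary entropy function.

H(0.0754) = 0.3858 bits
C = 1 - 0.3858 = 0.6142 bits per symbol

This means we can reliably transmit up to 0.6142 bits of information per channel use.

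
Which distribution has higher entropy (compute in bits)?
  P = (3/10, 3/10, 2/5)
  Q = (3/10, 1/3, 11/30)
Q

Computing entropies in bits:
H(P) = 1.5710
H(Q) = 1.5801

Distribution Q has higher entropy.

Intuition: The distribution closer to uniform (more spread out) has higher entropy.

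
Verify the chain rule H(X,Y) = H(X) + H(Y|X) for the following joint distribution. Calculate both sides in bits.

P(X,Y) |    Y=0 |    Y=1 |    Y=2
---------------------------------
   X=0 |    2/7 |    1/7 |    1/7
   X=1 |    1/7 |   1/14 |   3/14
H(X,Y) = 2.4677, H(X) = 0.9852, H(Y|X) = 1.4825 (all in bits)

Chain rule: H(X,Y) = H(X) + H(Y|X)

Left side — joint entropy directly:
H(X,Y) = -Σ p(x,y) log p(x,y) = 2.4677 bits

Right side — compute H(Y|X) from the conditional distributions:
P(X) = (4/7, 3/7), so H(X) = 0.9852 bits
H(Y|X) = Σ_x P(X=x) · H(Y|X=x):
  P(Y|X=0) = (1/2, 1/4, 1/4), H(Y|X=0) = 1.5000, weight P(X=0) = 4/7
  P(Y|X=1) = (1/3, 1/6, 1/2), H(Y|X=1) = 1.4591, weight P(X=1) = 3/7
H(Y|X) = 1.4825 bits

H(X) + H(Y|X) = 0.9852 + 1.4825 = 2.4677 bits

Both sides equal 2.4677 bits. ✓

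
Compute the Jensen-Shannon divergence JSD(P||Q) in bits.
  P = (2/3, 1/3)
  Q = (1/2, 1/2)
0.0207 bits

Jensen-Shannon divergence is:
JSD(P||Q) = 0.5 × D_KL(P||M) + 0.5 × D_KL(Q||M)
where M = 0.5 × (P + Q) is the mixture distribution.

M = 0.5 × (2/3, 1/3) + 0.5 × (1/2, 1/2) = (7/12, 5/12)

D_KL(P||M) = 0.0211 bits
D_KL(Q||M) = 0.0203 bits

JSD(P||Q) = 0.5 × 0.0211 + 0.5 × 0.0203 = 0.0207 bits

Unlike KL divergence, JSD is symmetric and bounded: 0 ≤ JSD ≤ log(2).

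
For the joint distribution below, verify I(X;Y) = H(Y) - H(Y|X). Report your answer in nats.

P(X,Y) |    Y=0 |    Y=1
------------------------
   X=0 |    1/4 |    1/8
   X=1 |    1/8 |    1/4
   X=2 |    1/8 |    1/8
I(X;Y) = 0.0425 nats

Mutual information has multiple equivalent forms:
- I(X;Y) = H(X) - H(X|Y)
- I(X;Y) = H(Y) - H(Y|X)
- I(X;Y) = H(X) + H(Y) - H(X,Y)

Computing all quantities:
H(X) = 1.0822, H(Y) = 0.6931, H(X,Y) = 1.7329
H(X|Y) = 1.0397, H(Y|X) = 0.6507

Verification:
H(X) - H(X|Y) = 1.0822 - 1.0397 = 0.0425
H(Y) - H(Y|X) = 0.6931 - 0.6507 = 0.0425
H(X) + H(Y) - H(X,Y) = 1.0822 + 0.6931 - 1.7329 = 0.0425

All forms give I(X;Y) = 0.0425 nats. ✓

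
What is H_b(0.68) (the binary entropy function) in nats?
0.6269 nats

The binary entropy function is:
H(p) = -p log(p) - (1-p) log(1-p)

H(0.68) = -0.68 × log_e(0.68) - 0.32 × log_e(0.32)
H(0.68) = 0.6269 nats

Note: Binary entropy is maximized at p=0.5 (H=1 bit) and minimized at p=0 or p=1 (H=0).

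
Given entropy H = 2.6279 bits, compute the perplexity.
6.1813

Perplexity is 2^H (or exp(H) for natural log).

H = 2.6279 bits
Perplexity = 2^2.6279 = 6.1813

Interpretation: The model's uncertainty is equivalent to choosing uniformly among 6.2 options.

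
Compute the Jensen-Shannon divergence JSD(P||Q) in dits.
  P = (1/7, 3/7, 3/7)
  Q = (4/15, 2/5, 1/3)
0.0055 dits

Jensen-Shannon divergence is:
JSD(P||Q) = 0.5 × D_KL(P||M) + 0.5 × D_KL(Q||M)
where M = 0.5 × (P + Q) is the mixture distribution.

M = 0.5 × (1/7, 3/7, 3/7) + 0.5 × (4/15, 2/5, 1/3) = (0.204762, 0.414286, 8/21)

D_KL(P||M) = 0.0059 dits
D_KL(Q||M) = 0.0052 dits

JSD(P||Q) = 0.5 × 0.0059 + 0.5 × 0.0052 = 0.0055 dits

Unlike KL divergence, JSD is symmetric and bounded: 0 ≤ JSD ≤ log(2).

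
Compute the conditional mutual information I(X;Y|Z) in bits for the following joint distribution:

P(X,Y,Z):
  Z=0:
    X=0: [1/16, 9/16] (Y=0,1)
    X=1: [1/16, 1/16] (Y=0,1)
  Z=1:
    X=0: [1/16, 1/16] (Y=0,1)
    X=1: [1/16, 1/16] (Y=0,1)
0.0694 bits

Conditional mutual information: I(X;Y|Z) = H(X|Z) + H(Y|Z) - H(X,Y|Z)

H(Z) = 0.8113
H(X,Z) = 1.5488 → H(X|Z) = 0.7375
H(Y,Z) = 1.5488 → H(Y|Z) = 0.7375
H(X,Y,Z) = 2.2169 → H(X,Y|Z) = 1.4056

I(X;Y|Z) = 0.7375 + 0.7375 - 1.4056 = 0.0694 bits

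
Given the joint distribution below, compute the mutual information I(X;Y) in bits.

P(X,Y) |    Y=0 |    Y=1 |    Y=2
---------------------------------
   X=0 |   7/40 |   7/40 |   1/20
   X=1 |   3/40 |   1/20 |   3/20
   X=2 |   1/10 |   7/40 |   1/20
0.1354 bits

Mutual information: I(X;Y) = H(X) + H(Y) - H(X,Y)

Marginals:
P(X) = (2/5, 11/40, 13/40), H(X) = 1.5679 bits
P(Y) = (7/20, 2/5, 1/4), H(Y) = 1.5589 bits

Joint entropy: H(X,Y) = 2.9915 bits

I(X;Y) = 1.5679 + 1.5589 - 2.9915 = 0.1354 bits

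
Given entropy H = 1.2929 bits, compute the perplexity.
2.4502

Perplexity is 2^H (or exp(H) for natural log).

H = 1.2929 bits
Perplexity = 2^1.2929 = 2.4502

Interpretation: The model's uncertainty is equivalent to choosing uniformly among 2.5 options.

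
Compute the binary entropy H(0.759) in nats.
0.5522 nats

The binary entropy function is:
H(p) = -p log(p) - (1-p) log(1-p)

H(0.759) = -0.759 × log_e(0.759) - 0.241 × log_e(0.241)
H(0.759) = 0.5522 nats

Note: Binary entropy is maximized at p=0.5 (H=1 bit) and minimized at p=0 or p=1 (H=0).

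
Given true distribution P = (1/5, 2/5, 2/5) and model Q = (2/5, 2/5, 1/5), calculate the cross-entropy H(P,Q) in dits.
0.5184 dits

Cross-entropy: H(P,Q) = -Σ p(x) log q(x)

Alternatively: H(P,Q) = H(P) + D_KL(P||Q)
H(P) = 0.4581 dits
D_KL(P||Q) = 0.0602 dits

H(P,Q) = 0.4581 + 0.0602 = 0.5184 dits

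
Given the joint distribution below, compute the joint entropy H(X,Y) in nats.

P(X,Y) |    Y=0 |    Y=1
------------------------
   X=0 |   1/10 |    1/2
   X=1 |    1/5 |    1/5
1.2206 nats

Joint entropy is H(X,Y) = -Σ_{x,y} p(x,y) log p(x,y).

Summing over all non-zero entries:
H(X,Y) = -[1/10·log_e(1/10) + 1/2·log_e(1/2) + 1/5·log_e(1/5) + 1/5·log_e(1/5)]
H(X,Y) = 1.2206 nats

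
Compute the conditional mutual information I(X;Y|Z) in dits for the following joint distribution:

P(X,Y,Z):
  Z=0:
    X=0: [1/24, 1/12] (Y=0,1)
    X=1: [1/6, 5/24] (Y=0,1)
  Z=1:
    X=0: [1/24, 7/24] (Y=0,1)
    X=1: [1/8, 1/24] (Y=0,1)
0.0440 dits

Conditional mutual information: I(X;Y|Z) = H(X|Z) + H(Y|Z) - H(X,Y|Z)

H(Z) = 0.3010
H(X,Z) = 0.5614 → H(X|Z) = 0.2603
H(Y,Z) = 0.5867 → H(Y|Z) = 0.2857
H(X,Y,Z) = 0.8030 → H(X,Y|Z) = 0.5020

I(X;Y|Z) = 0.2603 + 0.2857 - 0.5020 = 0.0440 dits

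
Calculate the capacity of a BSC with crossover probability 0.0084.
0.9300 bits

For a binary symmetric channel (BSC) with error probability p:
Capacity C = 1 - H(p) bits per symbol

where H(p) = -p log₂(p) - (1-p) log₂(1-p) is the binary entropy function.

H(0.0084) = 0.0700 bits
C = 1 - 0.0700 = 0.9300 bits per symbol

This means we can reliably transmit up to 0.9300 bits of information per channel use.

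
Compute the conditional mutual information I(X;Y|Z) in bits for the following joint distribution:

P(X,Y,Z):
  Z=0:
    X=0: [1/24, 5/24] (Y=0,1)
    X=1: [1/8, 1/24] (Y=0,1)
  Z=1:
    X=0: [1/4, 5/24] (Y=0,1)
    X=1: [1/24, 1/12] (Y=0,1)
0.1198 bits

Conditional mutual information: I(X;Y|Z) = H(X|Z) + H(Y|Z) - H(X,Y|Z)

H(Z) = 0.9799
H(X,Z) = 1.8217 → H(X|Z) = 0.8418
H(Y,Z) = 1.9678 → H(Y|Z) = 0.9879
H(X,Y,Z) = 2.6898 → H(X,Y|Z) = 1.7099

I(X;Y|Z) = 0.8418 + 0.9879 - 1.7099 = 0.1198 bits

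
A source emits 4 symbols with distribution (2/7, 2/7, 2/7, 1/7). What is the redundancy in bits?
0.0498 bits

Redundancy measures how far a source is from maximum entropy:
R = H_max - H(X)

Maximum entropy for 4 symbols: H_max = log_2(4) = 2.0000 bits
Actual entropy: H(X) = 1.9502 bits
Redundancy: R = 2.0000 - 1.9502 = 0.0498 bits

This redundancy represents potential for compression: the source could be compressed by 0.0498 bits per symbol.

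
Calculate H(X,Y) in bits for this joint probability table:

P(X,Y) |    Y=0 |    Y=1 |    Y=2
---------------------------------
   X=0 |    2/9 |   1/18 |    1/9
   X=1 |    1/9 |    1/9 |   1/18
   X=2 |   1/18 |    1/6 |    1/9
3.0169 bits

Joint entropy is H(X,Y) = -Σ_{x,y} p(x,y) log p(x,y).

Summing over all non-zero entries:
H(X,Y) = -[2/9·log_2(2/9) + 1/18·log_2(1/18) + 1/9·log_2(1/9) + 1/9·log_2(1/9) + 1/9·log_2(1/9) + 1/18·log_2(1/18) + 1/18·log_2(1/18) + 1/6·log_2(1/6) + 1/9·log_2(1/9)]
H(X,Y) = 3.0169 bits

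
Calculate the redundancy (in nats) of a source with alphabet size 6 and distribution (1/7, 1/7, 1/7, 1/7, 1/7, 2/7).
0.0439 nats

Redundancy measures how far a source is from maximum entropy:
R = H_max - H(X)

Maximum entropy for 6 symbols: H_max = log_e(6) = 1.7918 nats
Actual entropy: H(X) = 1.7479 nats
Redundancy: R = 1.7918 - 1.7479 = 0.0439 nats

This redundancy represents potential for compression: the source could be compressed by 0.0439 nats per symbol.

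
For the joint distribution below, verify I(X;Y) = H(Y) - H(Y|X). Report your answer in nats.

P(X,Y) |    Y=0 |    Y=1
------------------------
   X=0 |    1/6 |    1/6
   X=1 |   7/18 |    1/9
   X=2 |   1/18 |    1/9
I(X;Y) = 0.0663 nats

Mutual information has multiple equivalent forms:
- I(X;Y) = H(X) - H(X|Y)
- I(X;Y) = H(Y) - H(Y|X)
- I(X;Y) = H(X) + H(Y) - H(X,Y)

Computing all quantities:
H(X) = 1.0114, H(Y) = 0.6682, H(X,Y) = 1.6134
H(X|Y) = 0.9451, H(Y|X) = 0.6020

Verification:
H(X) - H(X|Y) = 1.0114 - 0.9451 = 0.0663
H(Y) - H(Y|X) = 0.6682 - 0.6020 = 0.0663
H(X) + H(Y) - H(X,Y) = 1.0114 + 0.6682 - 1.6134 = 0.0663

All forms give I(X;Y) = 0.0663 nats. ✓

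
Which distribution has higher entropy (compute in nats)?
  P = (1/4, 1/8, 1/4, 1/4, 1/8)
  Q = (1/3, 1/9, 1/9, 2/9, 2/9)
P

Computing entropies in nats:
H(P) = 1.5596
H(Q) = 1.5230

Distribution P has higher entropy.

Intuition: The distribution closer to uniform (more spread out) has higher entropy.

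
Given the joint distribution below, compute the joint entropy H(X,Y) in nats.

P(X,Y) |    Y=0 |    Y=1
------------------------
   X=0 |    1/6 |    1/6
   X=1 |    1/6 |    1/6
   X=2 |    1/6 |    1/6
1.7918 nats

Joint entropy is H(X,Y) = -Σ_{x,y} p(x,y) log p(x,y).

Summing over all non-zero entries:
H(X,Y) = -[1/6·log_e(1/6) + 1/6·log_e(1/6) + 1/6·log_e(1/6) + 1/6·log_e(1/6) + 1/6·log_e(1/6) + 1/6·log_e(1/6)]
H(X,Y) = 1.7918 nats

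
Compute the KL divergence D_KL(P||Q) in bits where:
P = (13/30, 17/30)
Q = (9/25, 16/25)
0.0164 bits

KL divergence: D_KL(P||Q) = Σ p(x) log(p(x)/q(x))

Computing term by term:
  x=0: 13/30 × log_2[(13/30)/(9/25)] = 13/30 × 0.2675 = 0.1159
  x=1: 17/30 × log_2[(17/30)/(16/25)] = 17/30 × -0.1756 = -0.0995

D_KL(P||Q) = 0.0164 bits

Note: KL divergence is always non-negative and equals 0 iff P = Q.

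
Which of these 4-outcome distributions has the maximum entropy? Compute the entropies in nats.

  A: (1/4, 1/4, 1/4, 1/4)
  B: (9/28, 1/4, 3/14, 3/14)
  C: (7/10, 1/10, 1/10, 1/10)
A

For a discrete distribution over n outcomes, entropy is maximized by the uniform distribution.

Computing entropies:
H(A) = 1.3863 nats
H(B) = 1.3716 nats
H(C) = 0.9404 nats

The uniform distribution (where all probabilities equal 1/4) achieves the maximum entropy of log_e(4) = 1.3863 nats.

Distribution A has the highest entropy.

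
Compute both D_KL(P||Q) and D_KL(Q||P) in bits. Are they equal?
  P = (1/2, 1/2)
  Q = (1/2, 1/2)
D_KL(P||Q) = 0.0000, D_KL(Q||P) = 0.0000

KL divergence is not symmetric: D_KL(P||Q) ≠ D_KL(Q||P) in general.

D_KL(P||Q) = 0.0000 bits
D_KL(Q||P) = 0.0000 bits

In this case they happen to be equal (to 4 decimal places).

This asymmetry is why KL divergence is not a true distance metric.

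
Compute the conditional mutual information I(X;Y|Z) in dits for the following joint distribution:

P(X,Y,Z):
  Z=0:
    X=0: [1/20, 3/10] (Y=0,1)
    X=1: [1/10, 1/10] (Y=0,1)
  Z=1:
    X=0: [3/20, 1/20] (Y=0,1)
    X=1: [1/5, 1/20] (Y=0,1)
0.0178 dits

Conditional mutual information: I(X;Y|Z) = H(X|Z) + H(Y|Z) - H(X,Y|Z)

H(Z) = 0.2989
H(X,Z) = 0.5897 → H(X|Z) = 0.2908
H(Y,Z) = 0.5423 → H(Y|Z) = 0.2435
H(X,Y,Z) = 0.8154 → H(X,Y|Z) = 0.5165

I(X;Y|Z) = 0.2908 + 0.2435 - 0.5165 = 0.0178 dits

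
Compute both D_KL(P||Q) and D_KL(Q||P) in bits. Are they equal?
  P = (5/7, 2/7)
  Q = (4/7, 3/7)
D_KL(P||Q) = 0.0628, D_KL(Q||P) = 0.0667

KL divergence is not symmetric: D_KL(P||Q) ≠ D_KL(Q||P) in general.

D_KL(P||Q) = 0.0628 bits
D_KL(Q||P) = 0.0667 bits

No, they are not equal!

This asymmetry is why KL divergence is not a true distance metric.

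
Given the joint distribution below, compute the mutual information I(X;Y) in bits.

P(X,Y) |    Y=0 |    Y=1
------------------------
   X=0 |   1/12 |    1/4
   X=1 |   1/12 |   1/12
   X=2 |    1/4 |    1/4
0.0428 bits

Mutual information: I(X;Y) = H(X) + H(Y) - H(X,Y)

Marginals:
P(X) = (1/3, 1/6, 1/2), H(X) = 1.4591 bits
P(Y) = (5/12, 7/12), H(Y) = 0.9799 bits

Joint entropy: H(X,Y) = 2.3962 bits

I(X;Y) = 1.4591 + 0.9799 - 2.3962 = 0.0428 bits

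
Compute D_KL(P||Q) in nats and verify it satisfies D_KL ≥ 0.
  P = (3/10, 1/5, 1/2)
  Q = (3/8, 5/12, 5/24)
0.2240 nats

KL divergence satisfies the Gibbs inequality: D_KL(P||Q) ≥ 0 for all distributions P, Q.

D_KL(P||Q) = Σ p(x) log(p(x)/q(x))
Term by term:
  x=0: 3/10 × log_e[(3/10)/(3/8)] = -0.0669
  x=1: 1/5 × log_e[(1/5)/(5/12)] = -0.1468
  x=2: 1/2 × log_e[(1/2)/(5/24)] = 0.4377
D_KL(P||Q) = 0.2240 nats

D_KL(P||Q) = 0.2240 ≥ 0 ✓

This non-negativity is a fundamental property: relative entropy cannot be negative because it measures how different Q is from P.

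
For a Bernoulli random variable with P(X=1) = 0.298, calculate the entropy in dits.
0.2646 dits

The binary entropy function is:
H(p) = -p log(p) - (1-p) log(1-p)

H(0.298) = -0.298 × log_10(0.298) - 0.702 × log_10(0.702)
H(0.298) = 0.2646 dits

Note: Binary entropy is maximized at p=0.5 (H=1 bit) and minimized at p=0 or p=1 (H=0).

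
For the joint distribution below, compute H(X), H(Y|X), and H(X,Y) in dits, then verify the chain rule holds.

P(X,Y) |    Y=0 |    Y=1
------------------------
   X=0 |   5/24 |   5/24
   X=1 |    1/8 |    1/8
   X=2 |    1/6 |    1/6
H(X,Y) = 0.7690, H(X) = 0.4680, H(Y|X) = 0.3010 (all in dits)

Chain rule: H(X,Y) = H(X) + H(Y|X)

Left side — joint entropy directly:
H(X,Y) = -Σ p(x,y) log p(x,y) = 0.7690 dits

Right side — compute H(Y|X) from the conditional distributions:
P(X) = (5/12, 1/4, 1/3), so H(X) = 0.4680 dits
H(Y|X) = Σ_x P(X=x) · H(Y|X=x):
  P(Y|X=0) = (1/2, 1/2), H(Y|X=0) = 0.3010, weight P(X=0) = 5/12
  P(Y|X=1) = (1/2, 1/2), H(Y|X=1) = 0.3010, weight P(X=1) = 1/4
  P(Y|X=2) = (1/2, 1/2), H(Y|X=2) = 0.3010, weight P(X=2) = 1/3
H(Y|X) = 0.3010 dits

H(X) + H(Y|X) = 0.4680 + 0.3010 = 0.7690 dits

Both sides equal 0.7690 dits. ✓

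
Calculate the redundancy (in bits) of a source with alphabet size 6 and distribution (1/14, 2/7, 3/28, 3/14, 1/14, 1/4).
0.2032 bits

Redundancy measures how far a source is from maximum entropy:
R = H_max - H(X)

Maximum entropy for 6 symbols: H_max = log_2(6) = 2.5850 bits
Actual entropy: H(X) = 2.3818 bits
Redundancy: R = 2.5850 - 2.3818 = 0.2032 bits

This redundancy represents potential for compression: the source could be compressed by 0.2032 bits per symbol.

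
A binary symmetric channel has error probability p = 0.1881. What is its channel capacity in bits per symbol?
0.3025 bits

For a binary symmetric channel (BSC) with error probability p:
Capacity C = 1 - H(p) bits per symbol

where H(p) = -p log₂(p) - (1-p) log₂(1-p) is the binary entropy function.

H(0.1881) = 0.6975 bits
C = 1 - 0.6975 = 0.3025 bits per symbol

This means we can reliably transmit up to 0.3025 bits of information per channel use.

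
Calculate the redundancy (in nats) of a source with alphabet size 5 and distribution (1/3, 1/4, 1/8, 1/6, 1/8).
0.0782 nats

Redundancy measures how far a source is from maximum entropy:
R = H_max - H(X)

Maximum entropy for 5 symbols: H_max = log_e(5) = 1.6094 nats
Actual entropy: H(X) = 1.5313 nats
Redundancy: R = 1.6094 - 1.5313 = 0.0782 nats

This redundancy represents potential for compression: the source could be compressed by 0.0782 nats per symbol.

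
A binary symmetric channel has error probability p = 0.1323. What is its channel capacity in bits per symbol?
0.4363 bits

For a binary symmetric channel (BSC) with error probability p:
Capacity C = 1 - H(p) bits per symbol

where H(p) = -p log₂(p) - (1-p) log₂(1-p) is the binary entropy function.

H(0.1323) = 0.5637 bits
C = 1 - 0.5637 = 0.4363 bits per symbol

This means we can reliably transmit up to 0.4363 bits of information per channel use.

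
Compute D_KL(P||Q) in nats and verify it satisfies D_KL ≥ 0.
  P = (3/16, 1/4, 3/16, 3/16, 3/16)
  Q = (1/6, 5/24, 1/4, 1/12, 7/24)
0.0829 nats

KL divergence satisfies the Gibbs inequality: D_KL(P||Q) ≥ 0 for all distributions P, Q.

D_KL(P||Q) = Σ p(x) log(p(x)/q(x))
Term by term:
  x=0: 3/16 × log_e[(3/16)/(1/6)] = 0.0221
  x=1: 1/4 × log_e[(1/4)/(5/24)] = 0.0456
  x=2: 3/16 × log_e[(3/16)/(1/4)] = -0.0539
  x=3: 3/16 × log_e[(3/16)/(1/12)] = 0.1520
  x=4: 3/16 × log_e[(3/16)/(7/24)] = -0.0828
D_KL(P||Q) = 0.0829 nats

D_KL(P||Q) = 0.0829 ≥ 0 ✓

This non-negativity is a fundamental property: relative entropy cannot be negative because it measures how different Q is from P.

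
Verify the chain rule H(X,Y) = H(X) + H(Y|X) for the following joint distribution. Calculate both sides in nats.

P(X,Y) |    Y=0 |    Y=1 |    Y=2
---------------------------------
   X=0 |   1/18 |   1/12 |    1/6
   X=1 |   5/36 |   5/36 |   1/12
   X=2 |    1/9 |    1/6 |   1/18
H(X,Y) = 2.1250, H(X) = 1.0963, H(Y|X) = 1.0288 (all in nats)

Chain rule: H(X,Y) = H(X) + H(Y|X)

Left side — joint entropy directly:
H(X,Y) = -Σ p(x,y) log p(x,y) = 2.1250 nats

Right side — compute H(Y|X) from the conditional distributions:
P(X) = (11/36, 13/36, 1/3), so H(X) = 1.0963 nats
H(Y|X) = Σ_x P(X=x) · H(Y|X=x):
  P(Y|X=0) = (2/11, 3/11, 6/11), H(Y|X=0) = 0.9949, weight P(X=0) = 11/36
  P(Y|X=1) = (5/13, 5/13, 3/13), H(Y|X=1) = 1.0734, weight P(X=1) = 13/36
  P(Y|X=2) = (1/3, 1/2, 1/6), H(Y|X=2) = 1.0114, weight P(X=2) = 1/3
H(Y|X) = 1.0288 nats

H(X) + H(Y|X) = 1.0963 + 1.0288 = 2.1250 nats

Both sides equal 2.1250 nats. ✓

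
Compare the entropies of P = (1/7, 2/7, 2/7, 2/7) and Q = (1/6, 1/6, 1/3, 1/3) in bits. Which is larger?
P

Computing entropies in bits:
H(P) = 1.9502
H(Q) = 1.9183

Distribution P has higher entropy.

Intuition: The distribution closer to uniform (more spread out) has higher entropy.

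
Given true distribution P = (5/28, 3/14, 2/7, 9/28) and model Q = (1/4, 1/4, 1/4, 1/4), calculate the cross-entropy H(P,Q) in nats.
1.3863 nats

Cross-entropy: H(P,Q) = -Σ p(x) log q(x)

Alternatively: H(P,Q) = H(P) + D_KL(P||Q)
H(P) = 1.3605 nats
D_KL(P||Q) = 0.0258 nats

H(P,Q) = 1.3605 + 0.0258 = 1.3863 nats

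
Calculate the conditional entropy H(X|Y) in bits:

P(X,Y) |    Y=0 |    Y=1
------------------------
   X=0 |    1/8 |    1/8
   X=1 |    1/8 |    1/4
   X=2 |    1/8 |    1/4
1.5456 bits

Using the chain rule: H(X|Y) = H(X,Y) - H(Y)

First, compute H(X,Y) = 2.5000 bits

Marginal P(Y) = (3/8, 5/8)
H(Y) = 0.9544 bits

H(X|Y) = H(X,Y) - H(Y) = 2.5000 - 0.9544 = 1.5456 bits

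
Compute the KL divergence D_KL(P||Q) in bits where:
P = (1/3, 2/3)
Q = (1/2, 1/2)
0.0817 bits

KL divergence: D_KL(P||Q) = Σ p(x) log(p(x)/q(x))

Computing term by term:
  x=0: 1/3 × log_2[(1/3)/(1/2)] = 1/3 × -0.5850 = -0.1950
  x=1: 2/3 × log_2[(2/3)/(1/2)] = 2/3 × 0.4150 = 0.2767

D_KL(P||Q) = 0.0817 bits

Note: KL divergence is always non-negative and equals 0 iff P = Q.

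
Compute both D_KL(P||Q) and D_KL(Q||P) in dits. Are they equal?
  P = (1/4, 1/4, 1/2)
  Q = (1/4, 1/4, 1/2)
D_KL(P||Q) = 0.0000, D_KL(Q||P) = 0.0000

KL divergence is not symmetric: D_KL(P||Q) ≠ D_KL(Q||P) in general.

D_KL(P||Q) = 0.0000 dits
D_KL(Q||P) = 0.0000 dits

In this case they happen to be equal (to 4 decimal places).

This asymmetry is why KL divergence is not a true distance metric.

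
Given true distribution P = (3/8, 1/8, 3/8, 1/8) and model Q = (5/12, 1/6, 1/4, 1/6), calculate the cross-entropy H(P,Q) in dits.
0.5629 dits

Cross-entropy: H(P,Q) = -Σ p(x) log q(x)

Alternatively: H(P,Q) = H(P) + D_KL(P||Q)
H(P) = 0.5452 dits
D_KL(P||Q) = 0.0176 dits

H(P,Q) = 0.5452 + 0.0176 = 0.5629 dits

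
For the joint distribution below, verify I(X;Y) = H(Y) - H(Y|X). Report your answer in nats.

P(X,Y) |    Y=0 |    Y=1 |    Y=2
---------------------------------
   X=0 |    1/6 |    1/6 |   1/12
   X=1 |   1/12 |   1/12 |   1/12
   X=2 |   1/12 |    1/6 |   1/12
I(X;Y) = 0.0168 nats

Mutual information has multiple equivalent forms:
- I(X;Y) = H(X) - H(X|Y)
- I(X;Y) = H(Y) - H(Y|X)
- I(X;Y) = H(X) + H(Y) - H(X,Y)

Computing all quantities:
H(X) = 1.0776, H(Y) = 1.0776, H(X,Y) = 2.1383
H(X|Y) = 1.0608, H(Y|X) = 1.0608

Verification:
H(X) - H(X|Y) = 1.0776 - 1.0608 = 0.0168
H(Y) - H(Y|X) = 1.0776 - 1.0608 = 0.0168
H(X) + H(Y) - H(X,Y) = 1.0776 + 1.0776 - 2.1383 = 0.0168

All forms give I(X;Y) = 0.0168 nats. ✓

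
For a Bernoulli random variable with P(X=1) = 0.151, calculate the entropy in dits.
0.1843 dits

The binary entropy function is:
H(p) = -p log(p) - (1-p) log(1-p)

H(0.151) = -0.151 × log_10(0.151) - 0.849 × log_10(0.849)
H(0.151) = 0.1843 dits

Note: Binary entropy is maximized at p=0.5 (H=1 bit) and minimized at p=0 or p=1 (H=0).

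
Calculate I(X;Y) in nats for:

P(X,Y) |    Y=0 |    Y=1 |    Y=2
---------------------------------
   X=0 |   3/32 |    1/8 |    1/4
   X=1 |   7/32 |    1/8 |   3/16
0.0282 nats

Mutual information: I(X;Y) = H(X) + H(Y) - H(X,Y)

Marginals:
P(X) = (15/32, 17/32), H(X) = 0.6912 nats
P(Y) = (5/16, 1/4, 7/16), H(Y) = 1.0717 nats

Joint entropy: H(X,Y) = 1.7347 nats

I(X;Y) = 0.6912 + 1.0717 - 1.7347 = 0.0282 nats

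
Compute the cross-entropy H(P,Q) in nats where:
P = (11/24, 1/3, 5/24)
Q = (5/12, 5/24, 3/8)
1.1285 nats

Cross-entropy: H(P,Q) = -Σ p(x) log q(x)

Alternatively: H(P,Q) = H(P) + D_KL(P||Q)
H(P) = 1.0506 nats
D_KL(P||Q) = 0.0779 nats

H(P,Q) = 1.0506 + 0.0779 = 1.1285 nats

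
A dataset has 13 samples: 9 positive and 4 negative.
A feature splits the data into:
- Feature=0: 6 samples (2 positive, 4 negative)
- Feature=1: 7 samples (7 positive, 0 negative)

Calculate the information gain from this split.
0.4667 bits

Information Gain = H(Y) - H(Y|Feature)

Before split:
P(positive) = 9/13 = 0.6923
H(Y) = 0.8905 bits

After split:
Feature=0: H = 0.9183 bits (weight = 6/13)
Feature=1: H = 0.0000 bits (weight = 7/13)
H(Y|Feature) = (6/13)×0.9183 + (7/13)×0.0000 = 0.4238 bits

Information Gain = 0.8905 - 0.4238 = 0.4667 bits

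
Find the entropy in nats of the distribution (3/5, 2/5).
0.6730 nats

Shannon entropy is H(X) = -Σ p(x) log p(x).

For P = (3/5, 2/5):
H = -3/5 × log_e(3/5) -2/5 × log_e(2/5)
H = 0.6730 nats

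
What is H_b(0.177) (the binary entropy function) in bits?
0.6735 bits

The binary entropy function is:
H(p) = -p log(p) - (1-p) log(1-p)

H(0.177) = -0.177 × log_2(0.177) - 0.823 × log_2(0.823)
H(0.177) = 0.6735 bits

Note: Binary entropy is maximized at p=0.5 (H=1 bit) and minimized at p=0 or p=1 (H=0).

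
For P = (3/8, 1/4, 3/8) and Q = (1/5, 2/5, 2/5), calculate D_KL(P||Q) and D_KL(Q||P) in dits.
D_KL(P||Q) = 0.0408, D_KL(Q||P) = 0.0383

KL divergence is not symmetric: D_KL(P||Q) ≠ D_KL(Q||P) in general.

D_KL(P||Q) = 0.0408 dits
D_KL(Q||P) = 0.0383 dits

No, they are not equal!

This asymmetry is why KL divergence is not a true distance metric.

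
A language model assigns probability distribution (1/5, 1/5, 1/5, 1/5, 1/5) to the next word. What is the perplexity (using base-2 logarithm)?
5.0000

Perplexity is 2^H (or exp(H) for natural log).

First, H = -Σ p log p = 2.3219 bits
Perplexity = 2^2.3219 = 5.0000

Interpretation: The model's uncertainty is equivalent to choosing uniformly among 5.0 options.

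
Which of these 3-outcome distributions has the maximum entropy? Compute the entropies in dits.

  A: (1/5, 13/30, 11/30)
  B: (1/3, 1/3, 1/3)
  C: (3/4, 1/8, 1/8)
B

For a discrete distribution over n outcomes, entropy is maximized by the uniform distribution.

Computing entropies:
H(A) = 0.4569 dits
H(B) = 0.4771 dits
H(C) = 0.3195 dits

The uniform distribution (where all probabilities equal 1/3) achieves the maximum entropy of log_10(3) = 0.4771 dits.

Distribution B has the highest entropy.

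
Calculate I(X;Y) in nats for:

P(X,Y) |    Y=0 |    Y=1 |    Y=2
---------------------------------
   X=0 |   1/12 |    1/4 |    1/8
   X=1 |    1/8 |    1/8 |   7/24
0.0562 nats

Mutual information: I(X;Y) = H(X) + H(Y) - H(X,Y)

Marginals:
P(X) = (11/24, 13/24), H(X) = 0.6897 nats
P(Y) = (5/24, 3/8, 5/12), H(Y) = 1.0594 nats

Joint entropy: H(X,Y) = 1.6928 nats

I(X;Y) = 0.6897 + 1.0594 - 1.6928 = 0.0562 nats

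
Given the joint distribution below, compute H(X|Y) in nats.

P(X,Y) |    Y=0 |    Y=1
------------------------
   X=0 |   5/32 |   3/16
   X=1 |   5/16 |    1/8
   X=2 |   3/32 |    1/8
1.0239 nats

Using the chain rule: H(X|Y) = H(X,Y) - H(Y)

First, compute H(X,Y) = 1.7092 nats

Marginal P(Y) = (9/16, 7/16)
H(Y) = 0.6853 nats

H(X|Y) = H(X,Y) - H(Y) = 1.7092 - 0.6853 = 1.0239 nats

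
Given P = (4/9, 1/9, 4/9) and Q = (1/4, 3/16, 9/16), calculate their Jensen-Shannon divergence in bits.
0.0320 bits

Jensen-Shannon divergence is:
JSD(P||Q) = 0.5 × D_KL(P||M) + 0.5 × D_KL(Q||M)
where M = 0.5 × (P + Q) is the mixture distribution.

M = 0.5 × (4/9, 1/9, 4/9) + 0.5 × (1/4, 3/16, 9/16) = (0.347222, 0.149306, 0.503472)

D_KL(P||M) = 0.0310 bits
D_KL(Q||M) = 0.0331 bits

JSD(P||Q) = 0.5 × 0.0310 + 0.5 × 0.0331 = 0.0320 bits

Unlike KL divergence, JSD is symmetric and bounded: 0 ≤ JSD ≤ log(2).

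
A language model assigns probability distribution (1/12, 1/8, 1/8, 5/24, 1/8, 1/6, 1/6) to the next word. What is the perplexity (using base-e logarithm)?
6.7593

Perplexity is e^H (or exp(H) for natural log).

First, H = -Σ p log p = 1.9109 nats
Perplexity = e^1.9109 = 6.7593

Interpretation: The model's uncertainty is equivalent to choosing uniformly among 6.8 options.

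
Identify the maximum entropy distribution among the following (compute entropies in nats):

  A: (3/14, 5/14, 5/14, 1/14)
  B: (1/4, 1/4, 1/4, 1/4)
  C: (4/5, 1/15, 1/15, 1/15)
B

For a discrete distribution over n outcomes, entropy is maximized by the uniform distribution.

Computing entropies:
H(A) = 1.2540 nats
H(B) = 1.3863 nats
H(C) = 0.7201 nats

The uniform distribution (where all probabilities equal 1/4) achieves the maximum entropy of log_e(4) = 1.3863 nats.

Distribution B has the highest entropy.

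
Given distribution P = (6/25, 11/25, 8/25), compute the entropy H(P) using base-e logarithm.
1.0684 nats

Shannon entropy is H(X) = -Σ p(x) log p(x).

For P = (6/25, 11/25, 8/25):
H = -6/25 × log_e(6/25) -11/25 × log_e(11/25) -8/25 × log_e(8/25)
H = 1.0684 nats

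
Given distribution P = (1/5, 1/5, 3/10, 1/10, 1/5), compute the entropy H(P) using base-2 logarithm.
2.2464 bits

Shannon entropy is H(X) = -Σ p(x) log p(x).

For P = (1/5, 1/5, 3/10, 1/10, 1/5):
H = -1/5 × log_2(1/5) -1/5 × log_2(1/5) -3/10 × log_2(3/10) -1/10 × log_2(1/10) -1/5 × log_2(1/5)
H = 2.2464 bits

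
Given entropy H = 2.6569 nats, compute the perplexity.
14.2520

Perplexity is e^H (or exp(H) for natural log).

H = 2.6569 nats
Perplexity = e^2.6569 = 14.2520

Interpretation: The model's uncertainty is equivalent to choosing uniformly among 14.3 options.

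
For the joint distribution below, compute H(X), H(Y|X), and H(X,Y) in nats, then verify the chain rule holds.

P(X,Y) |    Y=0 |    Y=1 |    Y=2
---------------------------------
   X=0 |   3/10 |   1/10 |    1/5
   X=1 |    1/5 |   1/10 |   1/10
H(X,Y) = 1.6957, H(X) = 0.6730, H(Y|X) = 1.0227 (all in nats)

Chain rule: H(X,Y) = H(X) + H(Y|X)

Left side — joint entropy directly:
H(X,Y) = -Σ p(x,y) log p(x,y) = 1.6957 nats

Right side — compute H(Y|X) from the conditional distributions:
P(X) = (3/5, 2/5), so H(X) = 0.6730 nats
H(Y|X) = Σ_x P(X=x) · H(Y|X=x):
  P(Y|X=0) = (1/2, 1/6, 1/3), H(Y|X=0) = 1.0114, weight P(X=0) = 3/5
  P(Y|X=1) = (1/2, 1/4, 1/4), H(Y|X=1) = 1.0397, weight P(X=1) = 2/5
H(Y|X) = 1.0227 nats

H(X) + H(Y|X) = 0.6730 + 1.0227 = 1.6957 nats

Both sides equal 1.6957 nats. ✓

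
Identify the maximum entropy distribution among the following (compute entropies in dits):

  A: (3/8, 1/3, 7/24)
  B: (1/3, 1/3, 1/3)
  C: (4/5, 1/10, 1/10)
B

For a discrete distribution over n outcomes, entropy is maximized by the uniform distribution.

Computing entropies:
H(A) = 0.4749 dits
H(B) = 0.4771 dits
H(C) = 0.2775 dits

The uniform distribution (where all probabilities equal 1/3) achieves the maximum entropy of log_10(3) = 0.4771 dits.

Distribution B has the highest entropy.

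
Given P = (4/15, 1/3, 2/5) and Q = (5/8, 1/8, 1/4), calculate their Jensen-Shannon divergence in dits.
0.0305 dits

Jensen-Shannon divergence is:
JSD(P||Q) = 0.5 × D_KL(P||M) + 0.5 × D_KL(Q||M)
where M = 0.5 × (P + Q) is the mixture distribution.

M = 0.5 × (4/15, 1/3, 2/5) + 0.5 × (5/8, 1/8, 1/4) = (0.445833, 0.229167, 13/40)

D_KL(P||M) = 0.0308 dits
D_KL(Q||M) = 0.0303 dits

JSD(P||Q) = 0.5 × 0.0308 + 0.5 × 0.0303 = 0.0305 dits

Unlike KL divergence, JSD is symmetric and bounded: 0 ≤ JSD ≤ log(2).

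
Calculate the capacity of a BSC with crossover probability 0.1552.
0.3773 bits

For a binary symmetric channel (BSC) with error probability p:
Capacity C = 1 - H(p) bits per symbol

where H(p) = -p log₂(p) - (1-p) log₂(1-p) is the binary entropy function.

H(0.1552) = 0.6227 bits
C = 1 - 0.6227 = 0.3773 bits per symbol

This means we can reliably transmit up to 0.3773 bits of information per channel use.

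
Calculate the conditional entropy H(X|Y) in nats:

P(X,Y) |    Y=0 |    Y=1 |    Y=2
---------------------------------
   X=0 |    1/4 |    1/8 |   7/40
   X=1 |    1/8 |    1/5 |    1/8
0.6590 nats

Using the chain rule: H(X|Y) = H(X,Y) - H(Y)

First, compute H(X,Y) = 1.7533 nats

Marginal P(Y) = (3/8, 13/40, 3/10)
H(Y) = 1.0943 nats

H(X|Y) = H(X,Y) - H(Y) = 1.7533 - 1.0943 = 0.6590 nats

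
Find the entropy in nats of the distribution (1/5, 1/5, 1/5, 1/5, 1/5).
1.6094 nats

Shannon entropy is H(X) = -Σ p(x) log p(x).

For P = (1/5, 1/5, 1/5, 1/5, 1/5):
H = -1/5 × log_e(1/5) -1/5 × log_e(1/5) -1/5 × log_e(1/5) -1/5 × log_e(1/5) -1/5 × log_e(1/5)
H = 1.6094 nats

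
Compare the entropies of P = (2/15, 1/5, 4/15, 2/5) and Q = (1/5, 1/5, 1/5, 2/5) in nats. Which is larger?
Q

Computing entropies in nats:
H(P) = 1.3095
H(Q) = 1.3322

Distribution Q has higher entropy.

Intuition: The distribution closer to uniform (more spread out) has higher entropy.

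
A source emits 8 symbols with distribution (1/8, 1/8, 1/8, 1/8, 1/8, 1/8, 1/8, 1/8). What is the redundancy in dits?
0.0000 dits

Redundancy measures how far a source is from maximum entropy:
R = H_max - H(X)

Maximum entropy for 8 symbols: H_max = log_10(8) = 0.9031 dits
Actual entropy: H(X) = 0.9031 dits
Redundancy: R = 0.9031 - 0.9031 = 0.0000 dits

This redundancy represents potential for compression: the source could be compressed by 0.0000 dits per symbol.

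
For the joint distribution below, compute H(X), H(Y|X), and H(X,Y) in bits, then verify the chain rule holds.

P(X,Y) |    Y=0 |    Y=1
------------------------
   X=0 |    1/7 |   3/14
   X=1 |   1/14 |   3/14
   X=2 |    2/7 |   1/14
H(X,Y) = 2.4138, H(X) = 1.5774, H(Y|X) = 0.8364 (all in bits)

Chain rule: H(X,Y) = H(X) + H(Y|X)

Left side — joint entropy directly:
H(X,Y) = -Σ p(x,y) log p(x,y) = 2.4138 bits

Right side — compute H(Y|X) from the conditional distributions:
P(X) = (5/14, 2/7, 5/14), so H(X) = 1.5774 bits
H(Y|X) = Σ_x P(X=x) · H(Y|X=x):
  P(Y|X=0) = (2/5, 3/5), H(Y|X=0) = 0.9710, weight P(X=0) = 5/14
  P(Y|X=1) = (1/4, 3/4), H(Y|X=1) = 0.8113, weight P(X=1) = 2/7
  P(Y|X=2) = (4/5, 1/5), H(Y|X=2) = 0.7219, weight P(X=2) = 5/14
H(Y|X) = 0.8364 bits

H(X) + H(Y|X) = 1.5774 + 0.8364 = 2.4138 bits

Both sides equal 2.4138 bits. ✓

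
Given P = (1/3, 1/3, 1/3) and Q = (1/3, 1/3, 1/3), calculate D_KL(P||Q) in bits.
0.0000 bits

KL divergence: D_KL(P||Q) = Σ p(x) log(p(x)/q(x))

Computing term by term:
  x=0: 1/3 × log_2[(1/3)/(1/3)] = 1/3 × 0.0000 = 0.0000
  x=1: 1/3 × log_2[(1/3)/(1/3)] = 1/3 × 0.0000 = 0.0000
  x=2: 1/3 × log_2[(1/3)/(1/3)] = 1/3 × 0.0000 = 0.0000

D_KL(P||Q) = 0.0000 bits

Note: KL divergence is always non-negative and equals 0 iff P = Q.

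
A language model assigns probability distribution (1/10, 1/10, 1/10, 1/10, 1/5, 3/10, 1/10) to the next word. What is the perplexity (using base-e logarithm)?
6.2612

Perplexity is e^H (or exp(H) for natural log).

First, H = -Σ p log p = 1.8344 nats
Perplexity = e^1.8344 = 6.2612

Interpretation: The model's uncertainty is equivalent to choosing uniformly among 6.3 options.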